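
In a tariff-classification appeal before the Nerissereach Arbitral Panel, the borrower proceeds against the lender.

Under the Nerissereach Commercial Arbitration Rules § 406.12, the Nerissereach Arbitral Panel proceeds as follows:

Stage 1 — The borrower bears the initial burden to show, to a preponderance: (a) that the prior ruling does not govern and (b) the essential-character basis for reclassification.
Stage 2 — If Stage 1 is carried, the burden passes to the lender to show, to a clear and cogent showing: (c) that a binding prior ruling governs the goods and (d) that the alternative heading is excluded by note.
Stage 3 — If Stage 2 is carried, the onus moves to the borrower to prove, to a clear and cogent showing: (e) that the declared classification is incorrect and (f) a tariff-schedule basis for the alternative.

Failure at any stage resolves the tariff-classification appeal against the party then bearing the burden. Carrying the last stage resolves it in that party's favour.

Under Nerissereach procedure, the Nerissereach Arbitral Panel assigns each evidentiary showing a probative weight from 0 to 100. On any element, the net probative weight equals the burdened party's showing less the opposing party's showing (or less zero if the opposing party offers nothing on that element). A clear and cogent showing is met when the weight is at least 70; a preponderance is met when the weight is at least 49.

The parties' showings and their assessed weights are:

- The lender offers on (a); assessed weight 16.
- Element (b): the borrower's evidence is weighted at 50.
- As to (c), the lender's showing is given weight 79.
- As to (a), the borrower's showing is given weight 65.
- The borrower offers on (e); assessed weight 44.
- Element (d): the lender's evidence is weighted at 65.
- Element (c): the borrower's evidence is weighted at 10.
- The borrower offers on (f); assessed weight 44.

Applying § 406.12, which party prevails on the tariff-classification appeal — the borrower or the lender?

Stage 1 — burden on borrower; standard: a preponderance (weight is at least 49).
    (a): 65 − 16 = 49 ≥ 49 [met]
    (b): 50 ≥ 49 [met]
  Stage 1 carried; the burden shifts to the lender.
Stage 2 — burden on lender; standard: a clear and cogent showing (weight is at least 70).
    (c): 79 − 10 = 69 < 70 [not met]
    (d): 65 < 70 [not met]
  Not every element is met, so the lender fails to carry Stage 2.
So the borrower prevails.

borrower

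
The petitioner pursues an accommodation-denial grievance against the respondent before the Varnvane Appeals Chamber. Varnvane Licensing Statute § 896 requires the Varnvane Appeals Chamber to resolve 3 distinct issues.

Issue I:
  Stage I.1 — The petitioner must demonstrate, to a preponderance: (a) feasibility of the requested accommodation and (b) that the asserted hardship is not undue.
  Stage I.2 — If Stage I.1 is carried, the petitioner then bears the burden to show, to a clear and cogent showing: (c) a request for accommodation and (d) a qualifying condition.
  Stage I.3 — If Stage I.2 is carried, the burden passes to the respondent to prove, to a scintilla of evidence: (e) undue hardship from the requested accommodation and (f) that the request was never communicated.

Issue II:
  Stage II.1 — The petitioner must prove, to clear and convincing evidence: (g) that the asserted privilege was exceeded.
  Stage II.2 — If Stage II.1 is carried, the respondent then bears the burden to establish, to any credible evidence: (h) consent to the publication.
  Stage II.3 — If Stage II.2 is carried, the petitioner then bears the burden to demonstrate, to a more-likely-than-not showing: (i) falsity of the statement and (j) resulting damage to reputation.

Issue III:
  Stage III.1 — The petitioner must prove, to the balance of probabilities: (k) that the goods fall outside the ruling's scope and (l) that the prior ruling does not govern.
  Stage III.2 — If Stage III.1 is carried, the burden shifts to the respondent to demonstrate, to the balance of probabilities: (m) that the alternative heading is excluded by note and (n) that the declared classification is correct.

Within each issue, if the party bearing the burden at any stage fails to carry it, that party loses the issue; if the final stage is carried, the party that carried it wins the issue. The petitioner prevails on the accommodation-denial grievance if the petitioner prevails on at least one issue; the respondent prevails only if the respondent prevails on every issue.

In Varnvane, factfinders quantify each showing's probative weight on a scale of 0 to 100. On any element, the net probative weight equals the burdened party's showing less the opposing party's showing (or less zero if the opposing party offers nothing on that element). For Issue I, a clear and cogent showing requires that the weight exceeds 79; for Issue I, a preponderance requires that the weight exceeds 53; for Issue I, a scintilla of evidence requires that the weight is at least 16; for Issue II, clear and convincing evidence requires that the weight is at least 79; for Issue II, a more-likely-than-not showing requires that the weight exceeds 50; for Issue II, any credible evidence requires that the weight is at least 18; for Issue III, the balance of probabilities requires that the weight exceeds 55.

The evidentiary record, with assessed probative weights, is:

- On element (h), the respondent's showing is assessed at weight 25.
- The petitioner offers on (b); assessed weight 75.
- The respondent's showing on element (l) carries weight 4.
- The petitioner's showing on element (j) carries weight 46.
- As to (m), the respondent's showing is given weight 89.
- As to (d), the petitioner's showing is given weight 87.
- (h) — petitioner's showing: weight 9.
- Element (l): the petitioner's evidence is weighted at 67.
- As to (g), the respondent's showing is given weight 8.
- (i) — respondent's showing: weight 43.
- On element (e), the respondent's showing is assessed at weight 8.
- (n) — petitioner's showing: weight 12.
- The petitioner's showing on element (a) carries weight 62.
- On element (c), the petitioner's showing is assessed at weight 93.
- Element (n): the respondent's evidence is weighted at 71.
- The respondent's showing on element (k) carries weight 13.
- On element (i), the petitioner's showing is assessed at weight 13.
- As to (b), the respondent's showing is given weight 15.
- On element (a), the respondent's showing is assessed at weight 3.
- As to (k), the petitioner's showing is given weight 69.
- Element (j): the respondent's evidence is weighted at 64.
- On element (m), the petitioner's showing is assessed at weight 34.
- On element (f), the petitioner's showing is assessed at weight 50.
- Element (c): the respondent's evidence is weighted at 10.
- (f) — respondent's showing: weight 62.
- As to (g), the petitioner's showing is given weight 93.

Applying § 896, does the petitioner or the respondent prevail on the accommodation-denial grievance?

petitioner

— Issue I —
Stage I.1 — burden on petitioner; standard: a preponderance (weight exceeds 53).
    (a): 62 − 3 = 59 > 53 [met]
    (b): 75 − 15 = 60 > 53 [met]
  Stage I.1 is satisfied; the petitioner continues to bear the burden.
Stage I.2 — burden on petitioner; standard: a clear and cogent showing (weight exceeds 79).
    (c): 93 − 10 = 83 > 79 [met]
    (d): 87 > 79 [met]
  Stage I.2 is satisfied; the onus moves to the respondent.
Stage I.3 — burden on respondent; standard: a scintilla of evidence (weight is at least 16).
    (e): 8 < 16 [not met]
    (f): 62 − 50 = 12 < 16 [not met]
  Not every element is met, so the respondent fails to carry Stage I.3.
The petitioner prevails on this issue.
— Issue II —
Stage II.1 — burden on petitioner; standard: clear and convincing evidence (weight is at least 79).
    (g): 93 − 8 = 85 ≥ 79 [met]
  All elements met. The burden passes to the respondent.
Stage II.2 — burden on respondent; standard: any credible evidence (weight is at least 18).
    (h): 25 − 9 = 16 < 18 [not met]
  Not every element is met, so the respondent fails to carry Stage II.2.
So the petitioner prevails on this issue.
— Issue III —
Stage III.1 — burden on petitioner; standard: the balance of probabilities (weight exceeds 55).
    (k): 69 − 13 = 56 > 55 [met]
    (l): 67 − 4 = 63 > 55 [met]
  Stage III.1 is satisfied; the onus moves to the respondent.
Stage III.2 — burden on respondent; standard: the balance of probabilities (weight exceeds 55).
    (m): 89 − 34 = 55 ≤ 55 [not met]
    (n): 71 − 12 = 59 > 55 [met]
  The respondent does not carry Stage III.2.
So the petitioner prevails on this issue.
Per-issue: Issue I → petitioner; Issue II → petitioner; Issue III → petitioner. The petitioner must prevail on at least one issue; overall, the petitioner prevails.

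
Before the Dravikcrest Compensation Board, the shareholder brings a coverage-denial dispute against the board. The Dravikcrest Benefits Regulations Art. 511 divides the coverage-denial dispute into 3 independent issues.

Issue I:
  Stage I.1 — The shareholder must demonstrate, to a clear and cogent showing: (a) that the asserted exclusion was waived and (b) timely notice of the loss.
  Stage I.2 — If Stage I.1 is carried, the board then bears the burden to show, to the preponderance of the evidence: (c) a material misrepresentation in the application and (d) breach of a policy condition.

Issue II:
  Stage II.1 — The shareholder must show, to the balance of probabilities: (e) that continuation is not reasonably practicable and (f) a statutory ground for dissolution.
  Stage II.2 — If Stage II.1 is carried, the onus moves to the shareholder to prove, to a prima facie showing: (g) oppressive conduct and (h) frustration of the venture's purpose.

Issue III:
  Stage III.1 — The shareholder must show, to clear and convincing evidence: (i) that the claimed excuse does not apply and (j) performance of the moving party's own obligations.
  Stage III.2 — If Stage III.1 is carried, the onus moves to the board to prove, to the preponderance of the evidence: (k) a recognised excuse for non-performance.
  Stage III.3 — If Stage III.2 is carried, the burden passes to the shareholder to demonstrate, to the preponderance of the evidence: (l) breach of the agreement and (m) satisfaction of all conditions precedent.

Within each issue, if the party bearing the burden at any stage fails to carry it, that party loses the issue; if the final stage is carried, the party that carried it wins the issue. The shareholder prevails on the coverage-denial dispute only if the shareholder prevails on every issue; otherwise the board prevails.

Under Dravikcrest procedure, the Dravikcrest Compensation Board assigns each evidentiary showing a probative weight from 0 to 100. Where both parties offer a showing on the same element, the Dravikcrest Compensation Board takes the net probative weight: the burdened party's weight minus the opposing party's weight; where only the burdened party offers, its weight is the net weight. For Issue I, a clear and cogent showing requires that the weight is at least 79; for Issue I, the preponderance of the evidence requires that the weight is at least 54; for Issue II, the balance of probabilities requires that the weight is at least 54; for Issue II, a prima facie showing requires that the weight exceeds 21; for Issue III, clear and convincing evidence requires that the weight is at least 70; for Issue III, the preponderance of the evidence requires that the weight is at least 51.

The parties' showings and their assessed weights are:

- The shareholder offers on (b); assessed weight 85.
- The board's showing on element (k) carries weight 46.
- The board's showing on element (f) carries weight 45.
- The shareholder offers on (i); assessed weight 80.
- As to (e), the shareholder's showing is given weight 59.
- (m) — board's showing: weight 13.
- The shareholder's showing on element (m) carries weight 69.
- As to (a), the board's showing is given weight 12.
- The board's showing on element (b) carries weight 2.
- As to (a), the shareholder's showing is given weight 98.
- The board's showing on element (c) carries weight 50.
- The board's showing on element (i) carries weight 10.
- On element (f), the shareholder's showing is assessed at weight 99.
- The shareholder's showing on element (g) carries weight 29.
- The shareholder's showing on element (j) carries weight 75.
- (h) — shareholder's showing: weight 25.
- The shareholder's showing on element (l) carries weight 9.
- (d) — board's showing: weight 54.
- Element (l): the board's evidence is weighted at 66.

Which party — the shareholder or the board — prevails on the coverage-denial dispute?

shareholder

— Issue I —
Stage I.1 (shareholder, a clear and cogent showing, weight is at least 79): (a) net 98−12=86 ≥ 79 — meets; (b) net 85−2=83 ≥ 79 — meets.
  Stage I.1 carried; the burden shifts to the board.
Stage I.2 (board, the preponderance of the evidence, weight is at least 54): (c) 50 < 54 — fails; (d) 54 ≥ 54 — meets.
  Stage I.2 not carried; the board fails its burden.
The shareholder prevails on this issue.
— Issue II —
At Stage II.1 the shareholder must meet the balance of probabilities (weight is at least 54): on (e) the weight is 59, which does reach 54, so (e) meets the standard; on (f) the weight is 99 less the opposing 45 gives net 54, which does reach 54, so (f) meets the standard.
  Stage II.1 carried; the burden remains with the shareholder.
At Stage II.2 the shareholder must meet a prima facie showing (weight exceeds 21): on (g) the weight is 29, which does exceed 21, so (g) meets the standard; on (h) the weight is 25, > 21, so (h) meets the standard.
  All elements met at the final stage.
With every stage satisfied, the shareholder prevails on this issue.
— Issue III —
At Stage III.1 the shareholder must meet clear and convincing evidence (weight is at least 70): on (i) the weight is 80 less the opposing 10 gives net 70, ≥ 70, so (i) meets the standard; on (j) the weight is 75, ≥ 70, so (j) meets the standard.
  The shareholder carries Stage III.1; the board now bears the burden.
At Stage III.2 the board must meet the preponderance of the evidence (weight is at least 51): on (k) the weight is 46, < 51, so (k) does not meet the standard.
  Stage III.2 not carried; the board fails its burden.
The analysis ends at Stage III.2; the shareholder prevails on this issue.
Per-issue: Issue I → shareholder; Issue II → shareholder; Issue III → shareholder. The shareholder must prevail on every issue; overall, the shareholder prevails.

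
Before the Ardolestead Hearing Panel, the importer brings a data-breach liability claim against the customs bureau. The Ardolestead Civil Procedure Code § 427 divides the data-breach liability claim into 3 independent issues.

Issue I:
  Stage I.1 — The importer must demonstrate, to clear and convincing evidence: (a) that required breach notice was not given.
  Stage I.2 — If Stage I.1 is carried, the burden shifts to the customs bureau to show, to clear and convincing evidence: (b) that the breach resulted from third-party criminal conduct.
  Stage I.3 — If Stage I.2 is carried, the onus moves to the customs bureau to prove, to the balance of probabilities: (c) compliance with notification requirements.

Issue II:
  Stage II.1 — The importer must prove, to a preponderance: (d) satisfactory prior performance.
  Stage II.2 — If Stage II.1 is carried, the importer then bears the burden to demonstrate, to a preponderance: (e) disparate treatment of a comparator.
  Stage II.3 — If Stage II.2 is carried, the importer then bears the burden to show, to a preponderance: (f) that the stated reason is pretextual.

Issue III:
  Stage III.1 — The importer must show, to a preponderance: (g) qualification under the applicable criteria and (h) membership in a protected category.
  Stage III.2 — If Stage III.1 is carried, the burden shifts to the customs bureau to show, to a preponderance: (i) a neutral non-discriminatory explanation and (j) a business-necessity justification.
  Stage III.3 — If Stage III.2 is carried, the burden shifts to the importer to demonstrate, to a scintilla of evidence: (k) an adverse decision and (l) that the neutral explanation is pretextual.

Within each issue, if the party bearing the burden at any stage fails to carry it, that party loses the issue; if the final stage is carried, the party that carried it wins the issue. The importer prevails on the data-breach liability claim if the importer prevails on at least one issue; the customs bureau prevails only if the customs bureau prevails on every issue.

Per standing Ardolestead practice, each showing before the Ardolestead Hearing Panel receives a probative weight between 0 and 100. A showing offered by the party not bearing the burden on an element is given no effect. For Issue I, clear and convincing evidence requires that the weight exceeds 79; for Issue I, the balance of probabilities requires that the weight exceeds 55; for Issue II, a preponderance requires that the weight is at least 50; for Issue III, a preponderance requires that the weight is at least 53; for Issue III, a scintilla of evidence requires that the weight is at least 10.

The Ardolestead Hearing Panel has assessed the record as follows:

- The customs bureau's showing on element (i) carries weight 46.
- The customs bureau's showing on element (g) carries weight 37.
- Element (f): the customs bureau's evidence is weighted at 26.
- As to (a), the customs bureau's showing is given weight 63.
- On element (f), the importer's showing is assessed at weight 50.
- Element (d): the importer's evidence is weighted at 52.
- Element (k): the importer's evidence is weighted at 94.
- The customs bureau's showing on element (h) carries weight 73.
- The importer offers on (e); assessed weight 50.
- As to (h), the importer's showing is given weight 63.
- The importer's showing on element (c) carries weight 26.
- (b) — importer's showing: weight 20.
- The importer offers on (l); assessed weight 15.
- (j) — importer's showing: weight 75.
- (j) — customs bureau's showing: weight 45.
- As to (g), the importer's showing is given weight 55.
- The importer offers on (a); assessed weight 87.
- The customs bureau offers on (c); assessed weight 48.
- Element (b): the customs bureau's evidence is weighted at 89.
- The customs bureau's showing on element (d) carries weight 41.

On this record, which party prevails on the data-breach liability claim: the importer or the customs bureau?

— Issue I —
At Stage I.1 the importer must meet clear and convincing evidence (weight exceeds 79): on (a) the weight is 87 (the customs bureau's 63 is given no effect), > 79, so (a) meets the standard.
  Stage I.1 carried; the burden shifts to the customs bureau.
At Stage I.2 the customs bureau must meet clear and convincing evidence (weight exceeds 79): on (b) the weight is 89 (the importer's 20 is given no effect), which does exceed 79, so (b) meets the standard.
  Stage I.2 is satisfied; the customs bureau continues to bear the burden.
At Stage I.3 the customs bureau must meet the balance of probabilities (weight exceeds 55): on (c) the weight is 48 (the importer's 26 is given no effect), which does not exceed 55, so (c) does not meet the standard.
  The customs bureau does not carry Stage I.3.
The analysis ends at Stage I.3; the importer prevails on this issue.
— Issue II —
Stage II.1 — burden on importer; standard: a preponderance (weight is at least 50).
    (d): 52 (customs bureau's 41 disregarded) ≥ 50 [met]
  Stage II.1 carried; the burden remains with the importer.
Stage II.2 — burden on importer; standard: a preponderance (weight is at least 50).
    (e): 50 ≥ 50 [met]
  All elements met. The importer retains the burden for Stage II.3.
Stage II.3 — burden on importer; standard: a preponderance (weight is at least 50).
    (f): 50 (customs bureau's 26 disregarded) ≥ 50 [met]
  All elements met at the final stage.
All stages carried — the importer prevails on this issue.
— Issue III —
Stage III.1 — burden on importer; standard: a preponderance (weight is at least 53).
    (g): 55 (customs bureau's 37 disregarded) ≥ 53 [met]
    (h): 63 (customs bureau's 73 disregarded) ≥ 53 [met]
  Stage III.1 is satisfied; the onus moves to the customs bureau.
Stage III.2 — burden on customs bureau; standard: a preponderance (weight is at least 53).
    (i): 46 < 53 [not met]
    (j): 45 (importer's 75 disregarded) < 53 [not met]
  Stage III.2 not carried; the customs bureau fails its burden.
The importer prevails on this issue.
Per-issue: Issue I → importer; Issue II → importer; Issue III → importer. The importer must prevail on at least one issue; overall, the importer prevails.

importer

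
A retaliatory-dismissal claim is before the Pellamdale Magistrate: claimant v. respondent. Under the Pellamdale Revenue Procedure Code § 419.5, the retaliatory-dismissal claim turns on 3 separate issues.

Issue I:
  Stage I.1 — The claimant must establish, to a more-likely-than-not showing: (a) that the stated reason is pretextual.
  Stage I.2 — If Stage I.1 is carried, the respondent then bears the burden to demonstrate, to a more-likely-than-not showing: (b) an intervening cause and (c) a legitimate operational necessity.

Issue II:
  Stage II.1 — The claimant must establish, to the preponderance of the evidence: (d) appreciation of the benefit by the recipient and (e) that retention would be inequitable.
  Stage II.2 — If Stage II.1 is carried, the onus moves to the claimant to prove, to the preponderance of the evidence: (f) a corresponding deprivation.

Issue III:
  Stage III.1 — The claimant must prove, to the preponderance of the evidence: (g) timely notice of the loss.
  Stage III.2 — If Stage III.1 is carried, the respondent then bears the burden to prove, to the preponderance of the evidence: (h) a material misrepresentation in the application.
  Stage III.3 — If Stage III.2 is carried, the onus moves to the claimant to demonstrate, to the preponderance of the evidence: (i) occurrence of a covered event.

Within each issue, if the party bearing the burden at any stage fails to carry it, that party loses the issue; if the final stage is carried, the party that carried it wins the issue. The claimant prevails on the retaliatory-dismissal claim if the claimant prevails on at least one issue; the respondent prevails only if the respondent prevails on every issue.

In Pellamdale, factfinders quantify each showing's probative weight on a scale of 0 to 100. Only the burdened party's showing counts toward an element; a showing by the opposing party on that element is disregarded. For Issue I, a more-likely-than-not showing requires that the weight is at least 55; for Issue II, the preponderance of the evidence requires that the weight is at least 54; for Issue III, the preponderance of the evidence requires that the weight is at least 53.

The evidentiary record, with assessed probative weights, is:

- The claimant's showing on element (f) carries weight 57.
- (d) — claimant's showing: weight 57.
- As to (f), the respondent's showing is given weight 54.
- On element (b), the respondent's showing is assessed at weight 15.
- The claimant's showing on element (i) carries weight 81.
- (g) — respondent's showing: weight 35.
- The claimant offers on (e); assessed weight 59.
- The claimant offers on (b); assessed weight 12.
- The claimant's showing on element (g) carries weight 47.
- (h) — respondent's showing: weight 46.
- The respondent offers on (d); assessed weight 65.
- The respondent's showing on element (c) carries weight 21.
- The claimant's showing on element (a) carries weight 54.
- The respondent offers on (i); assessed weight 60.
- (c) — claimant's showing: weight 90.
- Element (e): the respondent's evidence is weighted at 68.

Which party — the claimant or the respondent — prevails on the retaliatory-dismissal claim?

— Issue I —
At Stage I.1 the claimant must meet a more-likely-than-not showing (weight is at least 55): on (a) the weight is 54, which does not reach 55, so (a) does not meet the standard.
  Not every element is met, so the claimant fails to carry Stage I.1.
The respondent prevails on this issue.
— Issue II —
Stage II.1 (claimant, the preponderance of the evidence, weight is at least 54): (d) 57 (respondent's 65 disregarded) ≥ 54 — meets; (e) 59 (respondent's 68 disregarded) ≥ 54 — meets.
  Stage II.1 carried; the burden remains with the claimant.
Stage II.2 (claimant, the preponderance of the evidence, weight is at least 54): (f) 57 (respondent's 54 disregarded) ≥ 54 — meets.
  All elements met at the final stage.
All stages carried — the claimant prevails on this issue.
— Issue III —
Stage III.1 — burden on claimant; standard: the preponderance of the evidence (weight is at least 53).
    (g): 47 (respondent's 35 disregarded) < 53 [not met]
  Not every element is met, so the claimant fails to carry Stage III.1.
The analysis ends at Stage III.1; the respondent prevails on this issue.
Per-issue: Issue I → respondent; Issue II → claimant; Issue III → respondent. The claimant must prevail on at least one issue; overall, the claimant prevails.

claimant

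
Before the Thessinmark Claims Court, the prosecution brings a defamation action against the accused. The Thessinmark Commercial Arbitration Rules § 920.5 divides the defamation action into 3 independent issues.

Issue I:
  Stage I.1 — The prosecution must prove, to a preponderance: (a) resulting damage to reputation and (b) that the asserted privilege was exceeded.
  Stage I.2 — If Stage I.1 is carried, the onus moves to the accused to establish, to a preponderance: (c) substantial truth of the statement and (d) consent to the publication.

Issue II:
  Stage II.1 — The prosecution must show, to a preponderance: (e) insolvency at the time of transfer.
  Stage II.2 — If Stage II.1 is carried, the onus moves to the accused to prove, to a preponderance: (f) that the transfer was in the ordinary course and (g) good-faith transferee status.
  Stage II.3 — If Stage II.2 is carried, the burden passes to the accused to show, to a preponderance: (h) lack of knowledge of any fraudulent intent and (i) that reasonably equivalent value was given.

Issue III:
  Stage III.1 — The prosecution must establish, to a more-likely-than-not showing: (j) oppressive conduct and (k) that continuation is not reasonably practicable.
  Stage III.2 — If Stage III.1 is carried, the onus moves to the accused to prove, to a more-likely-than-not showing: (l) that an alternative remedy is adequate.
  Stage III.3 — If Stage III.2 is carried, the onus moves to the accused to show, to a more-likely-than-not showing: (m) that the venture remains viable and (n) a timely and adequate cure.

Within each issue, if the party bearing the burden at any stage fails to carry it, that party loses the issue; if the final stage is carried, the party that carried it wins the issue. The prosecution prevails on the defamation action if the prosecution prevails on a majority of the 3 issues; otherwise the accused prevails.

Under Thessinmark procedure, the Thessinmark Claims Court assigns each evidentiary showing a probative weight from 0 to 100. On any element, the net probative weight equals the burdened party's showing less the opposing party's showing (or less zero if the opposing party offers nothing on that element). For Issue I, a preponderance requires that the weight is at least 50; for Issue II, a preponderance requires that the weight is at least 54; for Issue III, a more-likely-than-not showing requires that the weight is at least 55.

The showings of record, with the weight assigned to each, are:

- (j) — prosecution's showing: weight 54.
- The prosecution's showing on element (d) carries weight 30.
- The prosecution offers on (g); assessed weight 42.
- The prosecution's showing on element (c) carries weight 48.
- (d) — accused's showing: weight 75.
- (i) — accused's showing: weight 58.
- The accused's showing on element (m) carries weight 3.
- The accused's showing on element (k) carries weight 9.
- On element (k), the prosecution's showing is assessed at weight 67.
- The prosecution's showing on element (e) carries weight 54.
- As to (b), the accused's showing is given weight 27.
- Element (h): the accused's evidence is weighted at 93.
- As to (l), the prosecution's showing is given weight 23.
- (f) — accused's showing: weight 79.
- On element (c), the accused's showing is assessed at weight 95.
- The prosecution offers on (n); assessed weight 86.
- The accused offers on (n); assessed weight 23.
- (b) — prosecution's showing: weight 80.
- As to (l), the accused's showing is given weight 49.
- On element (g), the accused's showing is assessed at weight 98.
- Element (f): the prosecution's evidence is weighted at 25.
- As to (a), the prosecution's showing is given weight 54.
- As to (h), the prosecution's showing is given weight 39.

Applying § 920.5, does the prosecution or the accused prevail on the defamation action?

— Issue I —
Stage I.1 — burden on prosecution; standard: a preponderance (weight is at least 50).
    (a): 54 ≥ 50 [met]
    (b): 80 − 27 = 53 ≥ 50 [met]
  Stage I.1 carried; the burden shifts to the accused.
Stage I.2 — burden on accused; standard: a preponderance (weight is at least 50).
    (c): 95 − 48 = 47 < 50 [not met]
    (d): 75 − 30 = 45 < 50 [not met]
  Stage I.2 not carried; the accused fails its burden.
The prosecution prevails on this issue.
— Issue II —
At Stage II.1 the prosecution must meet a preponderance (weight is at least 54): on (e) the weight is 54, ≥ 54, so (e) meets the standard.
  Stage II.1 is satisfied; the onus moves to the accused.
At Stage II.2 the accused must meet a preponderance (weight is at least 54): on (f) the weight is 79 less the opposing 25 gives net 54, which does reach 54, so (f) meets the standard; on (g) the weight is 98 less the opposing 42 gives net 56, ≥ 54, so (g) meets the standard.
  All elements met. The accused retains the burden for Stage II.3.
At Stage II.3 the accused must meet a preponderance (weight is at least 54): on (h) the weight is 93 less the opposing 39 gives net 54, which does reach 54, so (h) meets the standard; on (i) the weight is 58, which does reach 54, so (i) meets the standard.
  The accused carries the last stage.
All stages carried — the accused prevails on this issue.
— Issue III —
At Stage III.1 the prosecution must meet a more-likely-than-not showing (weight is at least 55): on (j) the weight is 54, < 55, so (j) does not meet the standard; on (k) the weight is 67 less the opposing 9 gives net 58, ≥ 55, so (k) meets the standard.
  The prosecution does not carry Stage III.1.
So the accused prevails on this issue.
Per-issue: Issue I → prosecution; Issue II → accused; Issue III → accused. The prosecution must prevail on a majority of issues; overall, the accused prevails.

accused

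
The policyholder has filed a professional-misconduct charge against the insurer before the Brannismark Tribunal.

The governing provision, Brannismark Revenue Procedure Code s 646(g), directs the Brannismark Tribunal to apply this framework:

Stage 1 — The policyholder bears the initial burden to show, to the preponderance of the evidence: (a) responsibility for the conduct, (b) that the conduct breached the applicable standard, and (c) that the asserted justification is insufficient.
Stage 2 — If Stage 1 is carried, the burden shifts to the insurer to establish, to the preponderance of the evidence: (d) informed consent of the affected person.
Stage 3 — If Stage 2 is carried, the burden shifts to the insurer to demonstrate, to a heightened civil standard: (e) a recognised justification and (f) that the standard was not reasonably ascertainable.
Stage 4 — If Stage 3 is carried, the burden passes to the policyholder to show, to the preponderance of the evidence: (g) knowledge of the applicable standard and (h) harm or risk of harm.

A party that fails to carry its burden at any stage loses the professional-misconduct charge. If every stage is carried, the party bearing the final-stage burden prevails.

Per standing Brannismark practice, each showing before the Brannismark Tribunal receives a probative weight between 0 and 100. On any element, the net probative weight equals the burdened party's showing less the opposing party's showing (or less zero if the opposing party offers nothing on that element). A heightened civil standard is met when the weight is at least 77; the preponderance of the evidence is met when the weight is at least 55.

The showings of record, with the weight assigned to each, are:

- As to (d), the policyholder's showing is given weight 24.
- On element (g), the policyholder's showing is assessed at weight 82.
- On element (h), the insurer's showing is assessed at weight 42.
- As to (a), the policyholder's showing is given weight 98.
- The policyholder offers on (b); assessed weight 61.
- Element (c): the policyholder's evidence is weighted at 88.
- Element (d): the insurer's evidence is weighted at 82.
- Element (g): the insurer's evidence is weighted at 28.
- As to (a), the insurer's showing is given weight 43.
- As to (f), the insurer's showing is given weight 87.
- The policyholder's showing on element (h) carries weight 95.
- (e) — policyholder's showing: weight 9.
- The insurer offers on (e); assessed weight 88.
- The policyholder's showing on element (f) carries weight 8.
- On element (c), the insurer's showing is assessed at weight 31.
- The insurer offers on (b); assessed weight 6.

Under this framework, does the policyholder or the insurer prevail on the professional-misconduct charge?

insurer

At Stage 1 the policyholder must meet the preponderance of the evidence (weight is at least 55): on (a) the weight is 98 less the opposing 43 gives net 55, which does reach 55, so (a) meets the standard; on (b) the weight is 61 less the opposing 6 gives net 55, ≥ 55, so (b) meets the standard; on (c) the weight is 88 less the opposing 31 gives net 57, which does reach 55, so (c) meets the standard.
  The policyholder carries Stage 1; the insurer now bears the burden.
At Stage 2 the insurer must meet the preponderance of the evidence (weight is at least 55): on (d) the weight is 82 less the opposing 24 gives net 58, ≥ 55, so (d) meets the standard.
  All elements met. The insurer retains the burden for Stage 3.
At Stage 3 the insurer must meet a heightened civil standard (weight is at least 77): on (e) the weight is 88 less the opposing 9 gives net 79, ≥ 77, so (e) meets the standard; on (f) the weight is 87 less the opposing 8 gives net 79, which does reach 77, so (f) meets the standard.
  Stage 3 carried; the burden shifts to the policyholder.
At Stage 4 the policyholder must meet the preponderance of the evidence (weight is at least 55): on (g) the weight is 82 less the opposing 28 gives net 54, < 55, so (g) does not meet the standard; on (h) the weight is 95 less the opposing 42 gives net 53, < 55, so (h) does not meet the standard.
  The policyholder does not carry Stage 4.
The insurer prevails.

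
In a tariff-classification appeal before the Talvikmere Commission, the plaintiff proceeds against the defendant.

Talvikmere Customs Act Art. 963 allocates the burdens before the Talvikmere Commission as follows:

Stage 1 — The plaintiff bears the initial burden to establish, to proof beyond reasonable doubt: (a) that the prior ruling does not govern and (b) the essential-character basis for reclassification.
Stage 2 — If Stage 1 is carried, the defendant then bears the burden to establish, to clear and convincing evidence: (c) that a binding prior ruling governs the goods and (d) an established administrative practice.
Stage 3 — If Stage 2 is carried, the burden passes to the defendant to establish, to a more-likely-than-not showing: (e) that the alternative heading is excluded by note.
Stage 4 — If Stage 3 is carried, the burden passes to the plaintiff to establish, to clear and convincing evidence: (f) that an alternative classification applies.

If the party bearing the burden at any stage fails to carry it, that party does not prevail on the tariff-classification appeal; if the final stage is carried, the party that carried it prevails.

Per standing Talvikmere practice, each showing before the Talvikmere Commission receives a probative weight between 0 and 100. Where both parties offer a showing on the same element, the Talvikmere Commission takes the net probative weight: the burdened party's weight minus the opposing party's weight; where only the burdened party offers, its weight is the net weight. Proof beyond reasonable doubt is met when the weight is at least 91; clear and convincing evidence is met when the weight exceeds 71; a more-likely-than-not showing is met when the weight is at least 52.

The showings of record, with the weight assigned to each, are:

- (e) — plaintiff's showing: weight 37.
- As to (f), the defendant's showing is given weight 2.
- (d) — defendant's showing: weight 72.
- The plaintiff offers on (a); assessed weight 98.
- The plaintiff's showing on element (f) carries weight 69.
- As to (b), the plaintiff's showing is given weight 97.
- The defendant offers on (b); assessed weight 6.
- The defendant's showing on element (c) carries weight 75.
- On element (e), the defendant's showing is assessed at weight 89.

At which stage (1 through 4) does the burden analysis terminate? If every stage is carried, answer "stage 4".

stage 4

At Stage 1 the plaintiff must meet proof beyond reasonable doubt (weight is at least 91): on (a) the weight is 98, ≥ 91, so (a) meets the standard; on (b) the weight is 97 less the opposing 6 gives net 91, which does reach 91, so (b) meets the standard.
  All elements met. The burden passes to the defendant.
At Stage 2 the defendant must meet clear and convincing evidence (weight exceeds 71): on (c) the weight is 75, > 71, so (c) meets the standard; on (d) the weight is 72, > 71, so (d) meets the standard.
  Stage 2 carried; the burden remains with the defendant.
At Stage 3 the defendant must meet a more-likely-than-not showing (weight is at least 52): on (e) the weight is 89 less the opposing 37 gives net 52, ≥ 52, so (e) meets the standard.
  Stage 3 is satisfied; the onus moves to the plaintiff.
At Stage 4 the plaintiff must meet clear and convincing evidence (weight exceeds 71): on (f) the weight is 69 less the opposing 2 gives net 67, ≤ 71, so (f) does not meet the standard.
  The plaintiff does not carry Stage 4.
So the defendant prevails.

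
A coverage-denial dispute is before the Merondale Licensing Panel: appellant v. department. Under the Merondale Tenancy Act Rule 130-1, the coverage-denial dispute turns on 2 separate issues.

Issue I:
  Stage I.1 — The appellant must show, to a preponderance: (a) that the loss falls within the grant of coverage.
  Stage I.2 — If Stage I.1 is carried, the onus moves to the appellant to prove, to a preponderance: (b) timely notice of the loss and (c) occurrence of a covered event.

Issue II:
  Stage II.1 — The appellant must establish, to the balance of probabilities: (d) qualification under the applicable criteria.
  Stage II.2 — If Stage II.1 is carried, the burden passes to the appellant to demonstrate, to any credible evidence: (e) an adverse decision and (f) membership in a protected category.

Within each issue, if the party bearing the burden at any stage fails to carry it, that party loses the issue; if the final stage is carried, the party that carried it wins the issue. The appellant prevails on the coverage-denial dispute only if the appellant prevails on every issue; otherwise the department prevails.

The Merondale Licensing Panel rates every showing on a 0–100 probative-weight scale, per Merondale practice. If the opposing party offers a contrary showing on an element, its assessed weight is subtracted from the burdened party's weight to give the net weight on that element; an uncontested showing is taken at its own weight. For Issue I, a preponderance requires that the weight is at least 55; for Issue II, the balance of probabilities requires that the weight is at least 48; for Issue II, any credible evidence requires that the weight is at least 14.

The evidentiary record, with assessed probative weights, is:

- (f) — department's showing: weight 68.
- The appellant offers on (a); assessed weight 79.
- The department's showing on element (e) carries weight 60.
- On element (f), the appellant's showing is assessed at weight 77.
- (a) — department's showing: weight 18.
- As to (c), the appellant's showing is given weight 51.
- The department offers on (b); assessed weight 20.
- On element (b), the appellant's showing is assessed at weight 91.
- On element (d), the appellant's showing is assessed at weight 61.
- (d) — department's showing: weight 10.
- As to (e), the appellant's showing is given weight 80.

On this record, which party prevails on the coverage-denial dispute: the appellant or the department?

department

— Issue I —
Stage I.1 — burden on appellant; standard: a preponderance (weight is at least 55).
    (a): 79 − 18 = 61 ≥ 55 [met]
  Stage I.1 carried; the burden remains with the appellant.
Stage I.2 — burden on appellant; standard: a preponderance (weight is at least 55).
    (b): 91 − 20 = 71 ≥ 55 [met]
    (c): 51 < 55 [not met]
  Not every element is met, so the appellant fails to carry Stage I.2.
So the department prevails on this issue.
— Issue II —
Stage II.1 (appellant, the balance of probabilities, weight is at least 48): (d) net 61−10=51 ≥ 48 — meets.
  Stage II.1 carried; the burden remains with the appellant.
Stage II.2 (appellant, any credible evidence, weight is at least 14): (e) net 80−60=20 ≥ 14 — meets; (f) net 77−68=9 < 14 — fails.
  The appellant does not carry Stage II.2.
So the department prevails on this issue.
Per-issue: Issue I → department; Issue II → department. The appellant must prevail on every issue; overall, the department prevails.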